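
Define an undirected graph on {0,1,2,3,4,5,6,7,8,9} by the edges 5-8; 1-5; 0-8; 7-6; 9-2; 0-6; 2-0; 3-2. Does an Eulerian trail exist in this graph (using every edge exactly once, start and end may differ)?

No

Degrees: 0:3, 1:1, 2:3, 3:1, 4:0, 5:2, 6:2, 7:1, 8:2, 9:1
Odd-degree vertices: 0, 1, 2, 3, 7, 9 (6 total).
With 6 odd-degree vertices (more than two), no single trail can use every edge.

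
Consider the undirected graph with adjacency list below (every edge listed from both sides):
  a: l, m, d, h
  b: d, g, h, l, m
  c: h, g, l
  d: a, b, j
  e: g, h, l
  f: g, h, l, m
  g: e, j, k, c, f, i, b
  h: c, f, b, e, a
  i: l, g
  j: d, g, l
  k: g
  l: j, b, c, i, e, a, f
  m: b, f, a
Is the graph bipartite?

Yes

Partition the vertices as {d, g, h, l, m} vs {a, b, c, e, f, i, j, k}. Each listed edge has one endpoint in each part, so the graph is bipartite.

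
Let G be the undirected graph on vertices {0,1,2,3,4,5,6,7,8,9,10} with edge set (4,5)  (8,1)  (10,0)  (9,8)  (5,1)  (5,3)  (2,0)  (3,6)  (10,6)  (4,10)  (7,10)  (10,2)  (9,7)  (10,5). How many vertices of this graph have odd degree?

0

Degrees: 0:2, 1:2, 2:2, 3:2, 4:2, 5:4, 6:2, 7:2, 8:2, 9:2, 10:6
Odd-degree vertices: none.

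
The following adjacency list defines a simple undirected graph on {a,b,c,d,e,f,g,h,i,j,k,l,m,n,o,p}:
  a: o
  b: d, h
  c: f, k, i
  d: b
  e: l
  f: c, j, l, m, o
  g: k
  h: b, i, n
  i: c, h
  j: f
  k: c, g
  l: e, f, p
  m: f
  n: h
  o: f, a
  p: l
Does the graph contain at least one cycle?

No

The graph has 16 vertices, 15 edges, and 1 connected component.
A forest on 16 vertices with 1 component has exactly 15 edges, which matches — so no cycle.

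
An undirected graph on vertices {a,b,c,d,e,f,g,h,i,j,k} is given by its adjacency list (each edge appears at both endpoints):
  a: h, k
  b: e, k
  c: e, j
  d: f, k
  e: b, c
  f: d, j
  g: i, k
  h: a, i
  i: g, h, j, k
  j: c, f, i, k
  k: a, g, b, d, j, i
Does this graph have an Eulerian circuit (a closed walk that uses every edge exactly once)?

Yes

Degrees: a:2, b:2, c:2, d:2, e:2, f:2, g:2, h:2, i:4, j:4, k:6
All degrees are even and the non-isolated vertices are connected — an Eulerian circuit exists.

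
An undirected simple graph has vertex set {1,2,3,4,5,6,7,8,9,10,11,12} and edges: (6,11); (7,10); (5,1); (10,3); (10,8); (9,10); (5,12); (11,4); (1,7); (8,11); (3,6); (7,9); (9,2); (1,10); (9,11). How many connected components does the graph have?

1

Component: {1, 2, 3, 4, 5, 6, 7, 8, 9, 10, 11, 12}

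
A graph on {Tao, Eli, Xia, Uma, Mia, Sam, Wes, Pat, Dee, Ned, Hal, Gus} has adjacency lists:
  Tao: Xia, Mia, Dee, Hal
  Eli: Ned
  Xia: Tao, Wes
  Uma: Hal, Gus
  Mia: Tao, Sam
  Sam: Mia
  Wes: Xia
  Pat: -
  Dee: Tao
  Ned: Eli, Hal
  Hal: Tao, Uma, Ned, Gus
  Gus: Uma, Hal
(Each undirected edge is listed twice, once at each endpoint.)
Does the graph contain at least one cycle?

Yes

The graph has 12 vertices, 11 edges, and 2 connected components.
One cycle is Hal-Gus-Uma-Hal.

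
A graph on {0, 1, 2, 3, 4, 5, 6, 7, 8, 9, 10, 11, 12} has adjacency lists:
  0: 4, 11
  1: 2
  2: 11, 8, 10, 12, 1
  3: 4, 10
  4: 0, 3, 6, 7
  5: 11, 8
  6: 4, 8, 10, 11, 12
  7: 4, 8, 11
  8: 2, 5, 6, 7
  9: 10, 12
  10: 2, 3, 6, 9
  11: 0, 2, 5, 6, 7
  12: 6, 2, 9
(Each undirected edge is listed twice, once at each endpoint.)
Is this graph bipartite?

Yes

Color {1, 4, 8, 10, 11, 12} black and {0, 2, 3, 5, 6, 7, 9} white. No edge joins two same-colored vertices, so the graph is bipartite.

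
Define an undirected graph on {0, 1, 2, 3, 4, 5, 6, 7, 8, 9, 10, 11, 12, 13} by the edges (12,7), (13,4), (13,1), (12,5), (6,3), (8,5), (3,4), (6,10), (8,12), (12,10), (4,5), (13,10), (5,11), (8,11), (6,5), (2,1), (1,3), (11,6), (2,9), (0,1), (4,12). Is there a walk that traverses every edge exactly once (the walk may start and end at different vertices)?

Degrees: 0:1, 1:4, 2:2, 3:3, 4:4, 5:5, 6:4, 7:1, 8:3, 9:1, 10:3, 11:3, 12:5, 13:3
Odd-degree vertices: 0, 3, 5, 7, 8, 9, 10, 11, 12, 13 (10 total).
An Eulerian trail requires 0 or 2 odd-degree vertices; here there are 10.

No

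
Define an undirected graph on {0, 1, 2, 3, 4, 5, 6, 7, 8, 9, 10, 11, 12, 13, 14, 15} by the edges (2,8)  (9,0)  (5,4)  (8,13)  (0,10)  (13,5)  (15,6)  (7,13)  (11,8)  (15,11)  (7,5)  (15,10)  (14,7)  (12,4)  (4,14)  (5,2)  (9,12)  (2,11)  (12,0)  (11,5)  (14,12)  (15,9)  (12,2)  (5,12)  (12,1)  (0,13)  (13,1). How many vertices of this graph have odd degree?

Degrees: 0:4, 1:2, 2:4, 3:0, 4:3, 5:6, 6:1, 7:3, 8:3, 9:3, 10:2, 11:4, 12:7, 13:5, 14:3, 15:4
Odd-degree vertices: 4, 6, 7, 8, 9, 12, 13, 14.

8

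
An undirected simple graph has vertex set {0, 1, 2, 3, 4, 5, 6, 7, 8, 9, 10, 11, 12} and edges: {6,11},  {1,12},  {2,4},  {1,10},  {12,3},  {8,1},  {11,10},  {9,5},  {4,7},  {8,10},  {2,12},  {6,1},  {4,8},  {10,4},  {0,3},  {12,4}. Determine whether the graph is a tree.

|V| = 13, |E| = 16.
It is not connected, so it is not a tree.

No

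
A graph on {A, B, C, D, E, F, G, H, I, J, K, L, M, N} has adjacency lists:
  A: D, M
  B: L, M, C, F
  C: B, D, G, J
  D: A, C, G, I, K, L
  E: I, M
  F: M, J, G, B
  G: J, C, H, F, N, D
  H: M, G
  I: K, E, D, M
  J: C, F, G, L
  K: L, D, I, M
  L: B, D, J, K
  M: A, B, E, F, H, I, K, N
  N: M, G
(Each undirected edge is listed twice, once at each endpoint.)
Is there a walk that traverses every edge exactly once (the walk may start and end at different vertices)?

Degrees: A:2, B:4, C:4, D:6, E:2, F:4, G:6, H:2, I:4, J:4, K:4, L:4, M:8, N:2
Odd-degree vertices: none (0 total).
The non-isolated vertices are connected and exactly 0 have odd degree, so an Eulerian trail exists.

Yes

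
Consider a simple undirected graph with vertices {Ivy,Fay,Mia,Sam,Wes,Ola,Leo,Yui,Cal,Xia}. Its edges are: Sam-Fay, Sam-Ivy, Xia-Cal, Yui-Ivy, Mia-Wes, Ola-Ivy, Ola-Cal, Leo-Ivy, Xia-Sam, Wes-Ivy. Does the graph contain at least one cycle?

Yes

The graph has 10 vertices, 10 edges, and 1 connected component.
One cycle is Ivy-Sam-Xia-Cal-Ola-Ivy.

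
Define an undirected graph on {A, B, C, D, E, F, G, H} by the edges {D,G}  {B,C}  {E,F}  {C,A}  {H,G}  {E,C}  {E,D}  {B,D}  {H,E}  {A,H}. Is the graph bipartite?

Yes

Color {C, D, F, H} black and {A, B, E, G} white. No edge joins two same-colored vertices, so the graph is bipartite.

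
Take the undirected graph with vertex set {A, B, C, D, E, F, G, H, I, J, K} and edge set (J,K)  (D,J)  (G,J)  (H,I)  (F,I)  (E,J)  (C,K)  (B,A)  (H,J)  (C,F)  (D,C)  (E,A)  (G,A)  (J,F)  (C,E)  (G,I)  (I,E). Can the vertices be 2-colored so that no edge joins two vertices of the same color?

Yes

Color {B, D, E, F, G, H, K} black and {A, C, I, J} white. No edge joins two same-colored vertices, so the graph is bipartite.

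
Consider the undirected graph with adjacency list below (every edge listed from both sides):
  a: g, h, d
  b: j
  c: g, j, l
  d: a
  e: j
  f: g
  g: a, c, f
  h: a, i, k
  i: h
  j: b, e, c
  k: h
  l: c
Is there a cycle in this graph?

|V| = 12, |E| = 11, number of components = 1.
Since 11 = 12 - 1, the graph is a forest and contains no cycle.

No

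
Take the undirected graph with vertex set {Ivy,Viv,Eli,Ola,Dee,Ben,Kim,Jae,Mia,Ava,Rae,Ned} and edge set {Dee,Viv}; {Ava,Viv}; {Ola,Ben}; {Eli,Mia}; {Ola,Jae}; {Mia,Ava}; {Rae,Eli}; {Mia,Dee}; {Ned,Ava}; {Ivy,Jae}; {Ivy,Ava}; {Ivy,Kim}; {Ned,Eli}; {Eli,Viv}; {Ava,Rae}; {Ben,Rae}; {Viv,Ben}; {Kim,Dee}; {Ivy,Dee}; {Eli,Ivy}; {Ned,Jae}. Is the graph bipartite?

No

Ivy-Kim-Dee-Ivy is an odd cycle (length 3), and a bipartite graph can contain only even cycles.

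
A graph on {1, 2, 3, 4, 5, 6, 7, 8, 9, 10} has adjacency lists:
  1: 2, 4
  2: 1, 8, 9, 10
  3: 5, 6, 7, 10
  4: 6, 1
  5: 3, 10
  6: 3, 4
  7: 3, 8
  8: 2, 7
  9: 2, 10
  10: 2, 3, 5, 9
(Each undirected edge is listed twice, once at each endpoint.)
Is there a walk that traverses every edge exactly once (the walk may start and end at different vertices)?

Yes

Degrees: 1:2, 2:4, 3:4, 4:2, 5:2, 6:2, 7:2, 8:2, 9:2, 10:4
Odd-degree vertices: none (0 total).
The non-isolated vertices are connected and exactly 0 have odd degree, so an Eulerian trail exists.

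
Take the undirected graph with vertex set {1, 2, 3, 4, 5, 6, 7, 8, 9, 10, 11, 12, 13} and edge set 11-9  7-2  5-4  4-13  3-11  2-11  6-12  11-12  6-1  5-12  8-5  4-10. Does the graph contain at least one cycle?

|V| = 13, |E| = 12, number of components = 1.
Since 12 = 13 - 1, the graph is a forest and contains no cycle.

No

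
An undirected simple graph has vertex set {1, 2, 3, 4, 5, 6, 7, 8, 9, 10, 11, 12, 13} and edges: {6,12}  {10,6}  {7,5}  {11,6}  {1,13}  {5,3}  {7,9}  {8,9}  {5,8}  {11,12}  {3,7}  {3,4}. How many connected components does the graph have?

Component: {2}
Component: {1, 13}
Component: {6, 10, 11, 12}
Component: {3, 4, 5, 7, 8, 9}

4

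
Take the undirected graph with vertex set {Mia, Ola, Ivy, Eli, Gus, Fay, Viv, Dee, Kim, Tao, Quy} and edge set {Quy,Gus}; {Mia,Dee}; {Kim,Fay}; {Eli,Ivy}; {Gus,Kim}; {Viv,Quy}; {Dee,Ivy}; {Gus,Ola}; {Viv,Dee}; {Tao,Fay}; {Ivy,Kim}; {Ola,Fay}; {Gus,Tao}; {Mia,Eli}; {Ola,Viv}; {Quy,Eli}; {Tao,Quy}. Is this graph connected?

Yes

Starting from Mia and exploring outward reaches every vertex (Mia, Dee, Eli, Ivy, Viv, Quy, Kim, Ola, Tao, Gus, Fay); the graph is connected.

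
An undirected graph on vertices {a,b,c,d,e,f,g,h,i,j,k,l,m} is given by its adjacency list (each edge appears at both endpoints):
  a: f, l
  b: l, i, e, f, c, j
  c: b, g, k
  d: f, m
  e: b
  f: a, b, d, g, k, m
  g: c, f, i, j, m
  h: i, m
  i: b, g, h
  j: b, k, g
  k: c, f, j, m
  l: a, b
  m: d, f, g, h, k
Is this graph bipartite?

No

k-f-m-k is an odd cycle (length 3), and a bipartite graph can contain only even cycles.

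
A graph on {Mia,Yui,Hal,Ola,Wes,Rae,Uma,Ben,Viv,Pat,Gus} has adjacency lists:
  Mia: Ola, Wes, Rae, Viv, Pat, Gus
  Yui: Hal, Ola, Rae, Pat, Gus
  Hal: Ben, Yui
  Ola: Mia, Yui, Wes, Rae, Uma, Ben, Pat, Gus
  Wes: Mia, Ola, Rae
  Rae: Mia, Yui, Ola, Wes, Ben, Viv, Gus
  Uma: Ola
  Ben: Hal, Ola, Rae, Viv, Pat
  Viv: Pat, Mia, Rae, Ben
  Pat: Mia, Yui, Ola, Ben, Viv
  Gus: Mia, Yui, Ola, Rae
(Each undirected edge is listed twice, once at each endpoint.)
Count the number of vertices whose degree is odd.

6

Degrees: Mia:6, Yui:5, Hal:2, Ola:8, Wes:3, Rae:7, Uma:1, Ben:5, Viv:4, Pat:5, Gus:4
Odd-degree vertices: Yui, Wes, Rae, Uma, Ben, Pat.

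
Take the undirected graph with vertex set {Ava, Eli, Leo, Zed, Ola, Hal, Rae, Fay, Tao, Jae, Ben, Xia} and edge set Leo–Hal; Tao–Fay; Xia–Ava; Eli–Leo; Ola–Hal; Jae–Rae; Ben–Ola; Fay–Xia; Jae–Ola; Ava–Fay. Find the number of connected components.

3

Component: {Zed}
Component: {Ava, Fay, Tao, Xia}
Component: {Eli, Leo, Ola, Hal, Rae, Jae, Ben}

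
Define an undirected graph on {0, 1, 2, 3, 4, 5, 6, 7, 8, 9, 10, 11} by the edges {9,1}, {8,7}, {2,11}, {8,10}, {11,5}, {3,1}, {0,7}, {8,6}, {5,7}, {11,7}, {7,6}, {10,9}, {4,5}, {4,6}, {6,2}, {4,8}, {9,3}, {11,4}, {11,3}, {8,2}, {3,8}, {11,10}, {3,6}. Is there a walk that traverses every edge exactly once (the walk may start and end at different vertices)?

Degrees: 0:1, 1:2, 2:3, 3:5, 4:4, 5:3, 6:5, 7:5, 8:6, 9:3, 10:3, 11:6
Odd-degree vertices: 0, 2, 3, 5, 6, 7, 9, 10 (8 total).
With 8 odd-degree vertices (more than two), no single trail can use every edge.

No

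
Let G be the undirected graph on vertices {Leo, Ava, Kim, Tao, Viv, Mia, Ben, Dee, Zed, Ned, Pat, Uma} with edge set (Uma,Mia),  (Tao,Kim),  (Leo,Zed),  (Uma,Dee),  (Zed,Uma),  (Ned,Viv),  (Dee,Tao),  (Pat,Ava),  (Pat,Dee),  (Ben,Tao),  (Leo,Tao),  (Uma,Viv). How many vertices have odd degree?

Degrees: Leo:2, Ava:1, Kim:1, Tao:4, Viv:2, Mia:1, Ben:1, Dee:3, Zed:2, Ned:1, Pat:2, Uma:4
Odd-degree vertices: Ava, Kim, Mia, Ben, Dee, Ned.

6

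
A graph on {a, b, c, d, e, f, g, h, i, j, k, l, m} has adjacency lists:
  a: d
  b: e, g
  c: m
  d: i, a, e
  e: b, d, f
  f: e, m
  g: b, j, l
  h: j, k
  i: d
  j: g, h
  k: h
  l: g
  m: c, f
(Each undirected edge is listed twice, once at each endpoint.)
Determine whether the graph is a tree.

|V| = 13, |E| = 12.
It is connected with exactly 12 edges, hence acyclic — it is a tree.

Yes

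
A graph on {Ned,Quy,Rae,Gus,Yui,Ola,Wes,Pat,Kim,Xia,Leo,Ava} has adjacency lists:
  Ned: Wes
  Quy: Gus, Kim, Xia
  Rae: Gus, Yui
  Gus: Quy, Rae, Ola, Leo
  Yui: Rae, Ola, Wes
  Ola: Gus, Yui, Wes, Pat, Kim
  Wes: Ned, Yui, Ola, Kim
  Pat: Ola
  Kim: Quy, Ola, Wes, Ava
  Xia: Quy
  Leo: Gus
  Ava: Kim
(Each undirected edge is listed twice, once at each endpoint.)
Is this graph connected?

Yes

A breadth-first search from Ned visits Ned, Wes, Ola, Kim, Yui, Gus, Pat, Ava, Quy, Rae, Leo, Xia — all 12 vertices — so the graph is connected.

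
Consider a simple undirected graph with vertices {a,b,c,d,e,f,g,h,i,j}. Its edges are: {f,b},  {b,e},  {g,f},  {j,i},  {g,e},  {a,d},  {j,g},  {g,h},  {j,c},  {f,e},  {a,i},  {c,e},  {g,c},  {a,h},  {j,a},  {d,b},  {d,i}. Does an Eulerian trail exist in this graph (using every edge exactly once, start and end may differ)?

Degrees: a:4, b:3, c:3, d:3, e:4, f:3, g:5, h:2, i:3, j:4
Odd-degree vertices: b, c, d, f, g, i (6 total).
An Eulerian trail requires 0 or 2 odd-degree vertices; here there are 6.

No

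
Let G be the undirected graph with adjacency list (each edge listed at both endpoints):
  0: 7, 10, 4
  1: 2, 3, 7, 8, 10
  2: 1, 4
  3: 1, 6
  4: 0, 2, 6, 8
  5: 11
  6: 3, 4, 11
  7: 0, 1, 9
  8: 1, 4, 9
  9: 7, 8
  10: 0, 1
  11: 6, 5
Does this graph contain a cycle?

The graph has 12 vertices, 16 edges, and 1 connected component.
One cycle is 1-2-4-6-3-1.

Yes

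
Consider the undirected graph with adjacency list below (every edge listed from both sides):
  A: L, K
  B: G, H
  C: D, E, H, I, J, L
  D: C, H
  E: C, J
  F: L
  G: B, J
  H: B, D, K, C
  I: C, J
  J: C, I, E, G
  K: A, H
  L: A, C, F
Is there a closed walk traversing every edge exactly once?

Degrees: A:2, B:2, C:6, D:2, E:2, F:1, G:2, H:4, I:2, J:4, K:2, L:3
F, L have odd degree; an Eulerian circuit needs every degree to be even, so none exists.

No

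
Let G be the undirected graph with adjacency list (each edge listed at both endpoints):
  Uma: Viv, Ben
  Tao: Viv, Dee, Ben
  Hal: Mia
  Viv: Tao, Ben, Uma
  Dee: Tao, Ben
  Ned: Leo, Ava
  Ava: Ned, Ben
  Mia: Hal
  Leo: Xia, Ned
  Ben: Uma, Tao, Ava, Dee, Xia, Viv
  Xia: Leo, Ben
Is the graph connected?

Component: {Hal, Mia}
Component: {Uma, Tao, Viv, Dee, Ned, Ava, Leo, Ben, Xia}
No edge joins these 2 groups, so the graph is disconnected.

No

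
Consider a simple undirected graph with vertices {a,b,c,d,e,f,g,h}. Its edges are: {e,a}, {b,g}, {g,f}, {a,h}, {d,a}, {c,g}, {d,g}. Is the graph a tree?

Yes

|V| = 8, |E| = 7.
Connected and |E| = |V| - 1, which characterizes a tree.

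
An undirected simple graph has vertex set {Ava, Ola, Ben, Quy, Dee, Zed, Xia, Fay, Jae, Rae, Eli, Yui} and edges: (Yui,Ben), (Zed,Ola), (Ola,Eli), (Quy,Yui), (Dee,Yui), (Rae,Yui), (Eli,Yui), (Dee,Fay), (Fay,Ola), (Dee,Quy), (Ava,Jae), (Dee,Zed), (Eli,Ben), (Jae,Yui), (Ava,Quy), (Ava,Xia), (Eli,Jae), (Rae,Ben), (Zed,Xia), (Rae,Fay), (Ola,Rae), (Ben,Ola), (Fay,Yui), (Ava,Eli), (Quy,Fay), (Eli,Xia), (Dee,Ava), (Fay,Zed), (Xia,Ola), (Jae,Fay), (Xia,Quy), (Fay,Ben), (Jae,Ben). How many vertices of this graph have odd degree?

6

Degrees: Ava:5, Ola:6, Ben:6, Quy:5, Dee:5, Zed:4, Xia:5, Fay:8, Jae:5, Rae:4, Eli:6, Yui:7
Odd-degree vertices: Ava, Quy, Dee, Xia, Jae, Yui.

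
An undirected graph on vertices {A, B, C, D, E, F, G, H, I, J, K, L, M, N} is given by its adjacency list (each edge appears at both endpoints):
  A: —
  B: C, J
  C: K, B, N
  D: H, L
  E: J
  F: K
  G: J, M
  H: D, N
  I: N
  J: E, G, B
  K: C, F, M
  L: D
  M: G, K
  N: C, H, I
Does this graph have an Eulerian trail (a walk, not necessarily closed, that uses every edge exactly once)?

No

Degrees: A:0, B:2, C:3, D:2, E:1, F:1, G:2, H:2, I:1, J:3, K:3, L:1, M:2, N:3
Odd-degree vertices: C, E, F, I, J, K, L, N (8 total).
An Eulerian trail requires 0 or 2 odd-degree vertices; here there are 8.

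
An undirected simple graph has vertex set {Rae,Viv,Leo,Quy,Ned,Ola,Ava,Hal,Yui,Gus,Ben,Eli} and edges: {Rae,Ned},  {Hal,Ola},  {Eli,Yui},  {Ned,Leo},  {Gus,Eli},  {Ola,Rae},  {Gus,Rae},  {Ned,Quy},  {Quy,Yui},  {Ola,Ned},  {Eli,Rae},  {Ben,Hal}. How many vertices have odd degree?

4

Degrees: Rae:4, Viv:0, Leo:1, Quy:2, Ned:4, Ola:3, Ava:0, Hal:2, Yui:2, Gus:2, Ben:1, Eli:3
Odd-degree vertices: Leo, Ola, Ben, Eli.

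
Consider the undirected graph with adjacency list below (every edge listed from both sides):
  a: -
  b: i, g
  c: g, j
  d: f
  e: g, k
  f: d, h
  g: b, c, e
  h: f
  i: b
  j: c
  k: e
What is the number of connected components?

3

Component: {a}
Component: {d, f, h}
Component: {b, c, e, g, i, j, k}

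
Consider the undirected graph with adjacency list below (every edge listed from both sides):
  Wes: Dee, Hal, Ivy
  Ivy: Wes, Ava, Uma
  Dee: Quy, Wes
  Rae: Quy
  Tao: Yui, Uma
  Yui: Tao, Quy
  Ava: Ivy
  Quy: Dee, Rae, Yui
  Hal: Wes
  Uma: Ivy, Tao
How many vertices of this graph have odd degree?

6

Degrees: Wes:3, Ivy:3, Dee:2, Rae:1, Tao:2, Yui:2, Ava:1, Quy:3, Hal:1, Uma:2
Odd-degree vertices: Wes, Ivy, Rae, Ava, Quy, Hal.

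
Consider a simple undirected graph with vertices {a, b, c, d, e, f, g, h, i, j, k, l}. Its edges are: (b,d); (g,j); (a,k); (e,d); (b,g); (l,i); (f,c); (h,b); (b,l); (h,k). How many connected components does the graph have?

2

Component: {c, f}
Component: {a, b, d, e, g, h, i, j, k, l}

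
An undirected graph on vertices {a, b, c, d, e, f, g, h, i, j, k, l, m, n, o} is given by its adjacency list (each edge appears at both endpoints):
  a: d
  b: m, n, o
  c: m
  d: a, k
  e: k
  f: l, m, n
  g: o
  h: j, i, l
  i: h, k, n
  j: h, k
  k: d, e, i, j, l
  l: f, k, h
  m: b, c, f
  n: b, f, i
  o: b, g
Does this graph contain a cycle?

Yes

|V| = 15, |E| = 18, number of components = 1.
One cycle is f-n-b-m-f.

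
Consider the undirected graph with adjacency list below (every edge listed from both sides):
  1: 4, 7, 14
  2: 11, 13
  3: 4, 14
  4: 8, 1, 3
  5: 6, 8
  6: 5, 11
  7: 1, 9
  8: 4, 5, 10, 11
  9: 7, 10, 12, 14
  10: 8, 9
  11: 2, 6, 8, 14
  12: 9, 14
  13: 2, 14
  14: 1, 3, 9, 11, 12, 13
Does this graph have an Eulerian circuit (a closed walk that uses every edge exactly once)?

Degrees: 1:3, 2:2, 3:2, 4:3, 5:2, 6:2, 7:2, 8:4, 9:4, 10:2, 11:4, 12:2, 13:2, 14:6
Vertices with odd degree: 1, 4. An Eulerian circuit requires all degrees even.

No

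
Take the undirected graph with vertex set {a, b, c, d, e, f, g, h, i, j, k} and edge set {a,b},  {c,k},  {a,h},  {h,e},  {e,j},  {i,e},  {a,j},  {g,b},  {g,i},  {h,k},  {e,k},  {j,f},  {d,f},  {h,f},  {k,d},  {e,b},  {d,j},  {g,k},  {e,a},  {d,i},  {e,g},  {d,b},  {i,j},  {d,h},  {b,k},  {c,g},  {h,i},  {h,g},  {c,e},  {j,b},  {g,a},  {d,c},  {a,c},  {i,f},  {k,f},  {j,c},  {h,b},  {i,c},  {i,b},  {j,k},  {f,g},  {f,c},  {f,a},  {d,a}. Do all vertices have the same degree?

Yes

Degrees: a:8, b:8, c:8, d:8, e:8, f:8, g:8, h:8, i:8, j:8, k:8
All degrees equal 8; the graph is regular.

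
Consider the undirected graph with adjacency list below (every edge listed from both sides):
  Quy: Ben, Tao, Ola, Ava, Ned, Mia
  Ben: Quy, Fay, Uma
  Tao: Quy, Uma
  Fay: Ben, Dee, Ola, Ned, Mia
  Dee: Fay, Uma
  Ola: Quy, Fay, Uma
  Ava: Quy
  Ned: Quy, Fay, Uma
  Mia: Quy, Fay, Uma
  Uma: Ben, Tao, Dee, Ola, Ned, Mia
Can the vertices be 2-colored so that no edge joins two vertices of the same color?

Partition the vertices as {Ben, Tao, Dee, Ola, Ava, Ned, Mia} vs {Quy, Fay, Uma}. Each listed edge has one endpoint in each part, so the graph is bipartite.

Yes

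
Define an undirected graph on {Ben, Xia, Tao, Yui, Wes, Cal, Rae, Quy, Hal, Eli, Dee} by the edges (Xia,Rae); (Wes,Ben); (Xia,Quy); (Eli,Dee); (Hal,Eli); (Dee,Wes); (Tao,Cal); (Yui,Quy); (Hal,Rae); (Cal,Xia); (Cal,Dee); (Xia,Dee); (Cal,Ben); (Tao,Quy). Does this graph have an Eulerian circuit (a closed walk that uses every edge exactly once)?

Degrees: Ben:2, Xia:4, Tao:2, Yui:1, Wes:2, Cal:4, Rae:2, Quy:3, Hal:2, Eli:2, Dee:4
Vertices with odd degree: Yui, Quy. An Eulerian circuit requires all degrees even.

No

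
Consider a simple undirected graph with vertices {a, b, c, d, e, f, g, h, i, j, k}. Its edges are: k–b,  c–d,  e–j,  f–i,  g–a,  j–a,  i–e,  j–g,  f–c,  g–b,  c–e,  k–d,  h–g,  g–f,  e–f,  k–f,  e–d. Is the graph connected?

Yes

A breadth-first search from a visits a, g, j, b, f, h, e, k, c, i, d — all 11 vertices — so the graph is connected.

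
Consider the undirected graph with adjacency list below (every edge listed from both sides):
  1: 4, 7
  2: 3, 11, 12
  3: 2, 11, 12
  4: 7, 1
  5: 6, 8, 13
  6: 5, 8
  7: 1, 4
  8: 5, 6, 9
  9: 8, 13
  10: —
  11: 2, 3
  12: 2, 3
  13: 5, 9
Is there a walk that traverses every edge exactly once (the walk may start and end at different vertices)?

Degrees: 1:2, 2:3, 3:3, 4:2, 5:3, 6:2, 7:2, 8:3, 9:2, 10:0, 11:2, 12:2, 13:2
Odd-degree vertices: 2, 3, 5, 8 (4 total).
With 4 odd-degree vertices (more than two), no single trail can use every edge.

No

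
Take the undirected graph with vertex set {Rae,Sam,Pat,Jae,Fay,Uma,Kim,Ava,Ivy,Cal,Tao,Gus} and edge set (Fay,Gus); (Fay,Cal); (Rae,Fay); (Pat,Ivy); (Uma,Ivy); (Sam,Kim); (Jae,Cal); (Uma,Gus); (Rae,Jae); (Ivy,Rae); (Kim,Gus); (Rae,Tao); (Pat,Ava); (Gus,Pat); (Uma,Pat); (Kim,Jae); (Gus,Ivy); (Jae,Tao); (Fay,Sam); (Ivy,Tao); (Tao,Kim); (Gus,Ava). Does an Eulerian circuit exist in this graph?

Degrees: Rae:4, Sam:2, Pat:4, Jae:4, Fay:4, Uma:3, Kim:4, Ava:2, Ivy:5, Cal:2, Tao:4, Gus:6
Vertices with odd degree: Uma, Ivy. An Eulerian circuit requires all degrees even.

No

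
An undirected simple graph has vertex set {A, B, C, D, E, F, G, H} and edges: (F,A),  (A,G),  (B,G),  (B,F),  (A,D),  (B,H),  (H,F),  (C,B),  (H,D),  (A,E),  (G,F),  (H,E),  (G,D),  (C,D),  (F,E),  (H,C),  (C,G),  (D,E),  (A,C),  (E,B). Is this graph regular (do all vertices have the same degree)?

Yes

Degrees: A:5, B:5, C:5, D:5, E:5, F:5, G:5, H:5
Every vertex has degree 5, so the graph is 5-regular.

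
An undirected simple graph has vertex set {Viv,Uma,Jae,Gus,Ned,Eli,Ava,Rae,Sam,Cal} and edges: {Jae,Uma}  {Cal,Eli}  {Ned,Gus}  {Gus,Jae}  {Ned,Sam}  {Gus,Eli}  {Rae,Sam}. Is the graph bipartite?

Yes

Partition the vertices as {Viv, Jae, Ned, Eli, Ava, Rae} vs {Uma, Gus, Sam, Cal}. Each listed edge has one endpoint in each part, so the graph is bipartite.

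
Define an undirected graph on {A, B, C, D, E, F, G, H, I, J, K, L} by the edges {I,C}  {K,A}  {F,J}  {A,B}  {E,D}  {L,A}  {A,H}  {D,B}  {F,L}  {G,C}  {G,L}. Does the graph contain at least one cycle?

No

The graph has 12 vertices, 11 edges, and 1 connected component.
Since 11 = 12 - 1, the graph is a forest and contains no cycle.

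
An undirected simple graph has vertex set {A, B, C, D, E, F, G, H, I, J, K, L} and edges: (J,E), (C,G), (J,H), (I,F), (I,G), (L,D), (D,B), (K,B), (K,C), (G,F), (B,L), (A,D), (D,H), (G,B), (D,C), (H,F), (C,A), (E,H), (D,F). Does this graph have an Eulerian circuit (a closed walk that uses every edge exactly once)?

Yes

Degrees: A:2, B:4, C:4, D:6, E:2, F:4, G:4, H:4, I:2, J:2, K:2, L:2
All degrees are even and the non-isolated vertices are connected — an Eulerian circuit exists.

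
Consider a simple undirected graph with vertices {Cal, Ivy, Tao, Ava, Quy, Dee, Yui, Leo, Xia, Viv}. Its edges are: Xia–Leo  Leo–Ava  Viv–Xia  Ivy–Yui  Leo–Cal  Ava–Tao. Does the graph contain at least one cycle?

No

The graph has 10 vertices, 6 edges, and 4 connected components.
Since 6 = 10 - 4, the graph is a forest and contains no cycle.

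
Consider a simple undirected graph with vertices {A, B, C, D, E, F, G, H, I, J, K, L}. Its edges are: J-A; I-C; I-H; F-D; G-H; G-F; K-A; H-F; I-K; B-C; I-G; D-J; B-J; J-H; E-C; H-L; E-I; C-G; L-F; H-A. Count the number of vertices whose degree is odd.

Degrees: A:3, B:2, C:4, D:2, E:2, F:4, G:4, H:6, I:5, J:4, K:2, L:2
Odd-degree vertices: A, I.

2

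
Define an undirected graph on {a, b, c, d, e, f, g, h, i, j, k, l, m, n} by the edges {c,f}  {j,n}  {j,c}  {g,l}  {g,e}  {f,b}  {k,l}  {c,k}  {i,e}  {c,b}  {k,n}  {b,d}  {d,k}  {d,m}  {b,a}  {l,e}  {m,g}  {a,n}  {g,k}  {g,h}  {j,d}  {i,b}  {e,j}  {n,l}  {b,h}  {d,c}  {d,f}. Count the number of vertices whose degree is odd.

Degrees: a:2, b:6, c:5, d:6, e:4, f:3, g:5, h:2, i:2, j:4, k:5, l:4, m:2, n:4
Odd-degree vertices: c, f, g, k.

4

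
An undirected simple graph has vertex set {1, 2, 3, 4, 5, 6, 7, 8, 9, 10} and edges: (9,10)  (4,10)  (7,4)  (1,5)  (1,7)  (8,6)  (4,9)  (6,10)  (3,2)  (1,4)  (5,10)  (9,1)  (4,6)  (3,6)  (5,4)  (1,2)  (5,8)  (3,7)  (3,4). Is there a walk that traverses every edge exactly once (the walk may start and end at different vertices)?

Degrees: 1:5, 2:2, 3:4, 4:7, 5:4, 6:4, 7:3, 8:2, 9:3, 10:4
Odd-degree vertices: 1, 4, 7, 9 (4 total).
An Eulerian trail requires 0 or 2 odd-degree vertices; here there are 4.

No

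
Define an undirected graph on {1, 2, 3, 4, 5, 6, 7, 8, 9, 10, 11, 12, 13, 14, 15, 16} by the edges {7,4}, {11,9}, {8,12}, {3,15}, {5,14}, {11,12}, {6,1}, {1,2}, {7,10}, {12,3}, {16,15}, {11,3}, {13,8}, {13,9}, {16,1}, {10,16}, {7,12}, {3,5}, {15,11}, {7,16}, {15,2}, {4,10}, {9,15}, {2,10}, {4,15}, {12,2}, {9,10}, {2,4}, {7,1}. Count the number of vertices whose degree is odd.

Degrees: 1:4, 2:5, 3:4, 4:4, 5:2, 6:1, 7:5, 8:2, 9:4, 10:5, 11:4, 12:5, 13:2, 14:1, 15:6, 16:4
Odd-degree vertices: 2, 6, 7, 10, 12, 14.

6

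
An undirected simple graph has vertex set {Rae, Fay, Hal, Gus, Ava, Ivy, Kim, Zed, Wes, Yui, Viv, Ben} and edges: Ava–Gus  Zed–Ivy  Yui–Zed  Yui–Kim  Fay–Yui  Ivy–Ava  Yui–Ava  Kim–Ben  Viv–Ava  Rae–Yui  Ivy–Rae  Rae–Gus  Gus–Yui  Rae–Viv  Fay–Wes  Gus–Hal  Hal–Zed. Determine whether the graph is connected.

Starting from Rae and exploring outward reaches every vertex (Rae, Ivy, Gus, Viv, Yui, Ava, Zed, Hal, Kim, Fay, Ben, Wes); the graph is connected.

Yes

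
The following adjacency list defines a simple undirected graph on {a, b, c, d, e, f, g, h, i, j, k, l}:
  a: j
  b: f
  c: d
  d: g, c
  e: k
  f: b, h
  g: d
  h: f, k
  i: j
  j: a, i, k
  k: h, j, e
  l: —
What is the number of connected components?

Component: {l}
Component: {c, d, g}
Component: {a, b, e, f, h, i, j, k}

3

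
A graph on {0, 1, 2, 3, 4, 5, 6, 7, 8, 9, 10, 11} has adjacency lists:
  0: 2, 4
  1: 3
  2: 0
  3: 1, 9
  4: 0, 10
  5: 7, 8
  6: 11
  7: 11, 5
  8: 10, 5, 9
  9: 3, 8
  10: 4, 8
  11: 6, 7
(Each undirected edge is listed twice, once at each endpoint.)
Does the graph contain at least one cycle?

|V| = 12, |E| = 11, number of components = 1.
Since 11 = 12 - 1, the graph is a forest and contains no cycle.

No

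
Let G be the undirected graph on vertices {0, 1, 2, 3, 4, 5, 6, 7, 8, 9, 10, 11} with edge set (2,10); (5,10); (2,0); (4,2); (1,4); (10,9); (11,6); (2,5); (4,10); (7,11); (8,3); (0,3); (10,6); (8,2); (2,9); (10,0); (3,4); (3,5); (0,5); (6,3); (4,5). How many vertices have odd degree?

Degrees: 0:4, 1:1, 2:6, 3:5, 4:5, 5:5, 6:3, 7:1, 8:2, 9:2, 10:6, 11:2
Odd-degree vertices: 1, 3, 4, 5, 6, 7.

6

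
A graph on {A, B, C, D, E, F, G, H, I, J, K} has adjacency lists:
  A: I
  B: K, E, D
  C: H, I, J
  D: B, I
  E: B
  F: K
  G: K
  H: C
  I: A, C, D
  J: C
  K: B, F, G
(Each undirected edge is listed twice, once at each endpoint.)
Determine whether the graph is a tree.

|V| = 11, |E| = 10.
Connected and |E| = |V| - 1, which characterizes a tree.

Yes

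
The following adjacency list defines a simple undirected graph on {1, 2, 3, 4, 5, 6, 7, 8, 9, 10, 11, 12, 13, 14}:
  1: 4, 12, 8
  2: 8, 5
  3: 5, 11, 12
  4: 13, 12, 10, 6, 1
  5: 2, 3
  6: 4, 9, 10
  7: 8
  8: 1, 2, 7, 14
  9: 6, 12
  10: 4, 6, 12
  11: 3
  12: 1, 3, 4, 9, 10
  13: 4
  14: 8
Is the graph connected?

Yes

Starting from 1 and exploring outward reaches every vertex (1, 8, 4, 12, 2, 7, 14, 13, 6, 10, 9, 3, 5, 11); the graph is connected.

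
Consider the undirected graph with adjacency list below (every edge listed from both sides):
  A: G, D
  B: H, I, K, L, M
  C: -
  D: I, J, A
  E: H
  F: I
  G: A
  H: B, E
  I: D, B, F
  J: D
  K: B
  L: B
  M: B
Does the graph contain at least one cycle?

|V| = 13, |E| = 11, number of components = 2.
Since 11 = 13 - 2, the graph is a forest and contains no cycle.

No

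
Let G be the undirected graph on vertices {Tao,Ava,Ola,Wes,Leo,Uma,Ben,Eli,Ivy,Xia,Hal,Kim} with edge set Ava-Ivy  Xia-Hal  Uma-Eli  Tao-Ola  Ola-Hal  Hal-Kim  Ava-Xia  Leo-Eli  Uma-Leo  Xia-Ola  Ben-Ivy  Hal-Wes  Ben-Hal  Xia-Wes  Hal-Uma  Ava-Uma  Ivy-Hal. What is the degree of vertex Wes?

2

Neighbors of Wes: Xia, Hal.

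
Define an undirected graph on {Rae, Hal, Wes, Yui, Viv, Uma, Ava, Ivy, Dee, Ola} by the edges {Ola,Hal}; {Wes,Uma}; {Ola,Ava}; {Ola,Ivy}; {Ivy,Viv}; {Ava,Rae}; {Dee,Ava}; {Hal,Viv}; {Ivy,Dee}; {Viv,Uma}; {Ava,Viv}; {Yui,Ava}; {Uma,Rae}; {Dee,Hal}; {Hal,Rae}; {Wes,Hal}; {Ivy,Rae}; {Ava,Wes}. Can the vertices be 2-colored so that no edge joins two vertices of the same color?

Yes

Partition the vertices as {Hal, Uma, Ava, Ivy} vs {Rae, Wes, Yui, Viv, Dee, Ola}. Each listed edge has one endpoint in each part, so the graph is bipartite.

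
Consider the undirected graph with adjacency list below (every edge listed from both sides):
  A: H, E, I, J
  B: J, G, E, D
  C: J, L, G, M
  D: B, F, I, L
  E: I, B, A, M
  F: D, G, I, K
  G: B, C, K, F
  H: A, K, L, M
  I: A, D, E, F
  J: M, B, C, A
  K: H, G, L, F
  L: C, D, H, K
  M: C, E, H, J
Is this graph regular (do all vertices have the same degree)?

Degrees: A:4, B:4, C:4, D:4, E:4, F:4, G:4, H:4, I:4, J:4, K:4, L:4, M:4
All degrees equal 4; the graph is regular.

Yes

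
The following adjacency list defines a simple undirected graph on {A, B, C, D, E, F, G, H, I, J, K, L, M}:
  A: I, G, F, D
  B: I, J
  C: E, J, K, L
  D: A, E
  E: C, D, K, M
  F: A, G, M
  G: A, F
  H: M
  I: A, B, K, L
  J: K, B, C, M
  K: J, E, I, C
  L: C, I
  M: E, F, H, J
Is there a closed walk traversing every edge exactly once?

No

Degrees: A:4, B:2, C:4, D:2, E:4, F:3, G:2, H:1, I:4, J:4, K:4, L:2, M:4
F, H have odd degree; an Eulerian circuit needs every degree to be even, so none exists.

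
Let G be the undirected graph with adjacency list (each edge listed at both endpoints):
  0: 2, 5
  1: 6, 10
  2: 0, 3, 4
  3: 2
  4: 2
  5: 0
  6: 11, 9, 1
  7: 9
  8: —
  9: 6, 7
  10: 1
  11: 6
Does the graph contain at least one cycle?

The graph has 12 vertices, 9 edges, and 3 connected components.
A forest on 12 vertices with 3 components has exactly 9 edges, which matches — so no cycle.

No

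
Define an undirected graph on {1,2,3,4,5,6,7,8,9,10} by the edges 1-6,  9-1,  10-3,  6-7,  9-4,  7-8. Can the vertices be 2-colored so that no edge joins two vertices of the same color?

Partition the vertices as {2, 5, 6, 8, 9, 10} vs {1, 3, 4, 7}. Each listed edge has one endpoint in each part, so the graph is bipartite.

Yes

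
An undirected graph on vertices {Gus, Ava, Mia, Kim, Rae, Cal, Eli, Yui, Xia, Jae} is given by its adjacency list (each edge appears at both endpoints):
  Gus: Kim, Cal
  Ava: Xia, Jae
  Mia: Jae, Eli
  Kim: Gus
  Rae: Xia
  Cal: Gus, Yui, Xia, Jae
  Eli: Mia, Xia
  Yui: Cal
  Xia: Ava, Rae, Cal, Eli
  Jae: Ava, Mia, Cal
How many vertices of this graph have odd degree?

Degrees: Gus:2, Ava:2, Mia:2, Kim:1, Rae:1, Cal:4, Eli:2, Yui:1, Xia:4, Jae:3
Odd-degree vertices: Kim, Rae, Yui, Jae.

4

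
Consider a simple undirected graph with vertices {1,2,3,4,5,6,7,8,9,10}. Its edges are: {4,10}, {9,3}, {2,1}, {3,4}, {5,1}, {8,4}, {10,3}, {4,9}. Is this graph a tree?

No

The graph has 10 vertices and 8 edges.
It is not connected, so it is not a tree.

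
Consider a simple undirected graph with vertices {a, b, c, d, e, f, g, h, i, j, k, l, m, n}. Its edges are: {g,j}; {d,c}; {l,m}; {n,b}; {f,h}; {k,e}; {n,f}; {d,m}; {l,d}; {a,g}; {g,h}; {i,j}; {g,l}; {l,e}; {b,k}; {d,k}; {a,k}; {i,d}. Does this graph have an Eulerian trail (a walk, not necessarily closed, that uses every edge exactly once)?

Yes

Degrees: a:2, b:2, c:1, d:5, e:2, f:2, g:4, h:2, i:2, j:2, k:4, l:4, m:2, n:2
Odd-degree vertices: c, d (2 total).
The non-isolated vertices are connected and exactly 2 have odd degree, so an Eulerian trail exists (from c to d).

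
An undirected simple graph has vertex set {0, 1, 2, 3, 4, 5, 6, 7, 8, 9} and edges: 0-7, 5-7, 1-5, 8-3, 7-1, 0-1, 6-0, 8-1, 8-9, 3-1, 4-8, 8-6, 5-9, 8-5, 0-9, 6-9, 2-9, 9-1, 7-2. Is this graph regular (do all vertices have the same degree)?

Degrees: 0:4, 1:6, 2:2, 3:2, 4:1, 5:4, 6:3, 7:4, 8:6, 9:6
Vertex 4 has degree 1 while 1 has degree 6, so the graph is not regular.

No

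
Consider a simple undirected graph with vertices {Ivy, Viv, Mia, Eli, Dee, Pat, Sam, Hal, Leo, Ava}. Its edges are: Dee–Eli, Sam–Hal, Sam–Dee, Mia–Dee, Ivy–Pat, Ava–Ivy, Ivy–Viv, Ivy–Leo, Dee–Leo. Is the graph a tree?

Yes

|V| = 10, |E| = 9.
It is connected with exactly 9 edges, hence acyclic — it is a tree.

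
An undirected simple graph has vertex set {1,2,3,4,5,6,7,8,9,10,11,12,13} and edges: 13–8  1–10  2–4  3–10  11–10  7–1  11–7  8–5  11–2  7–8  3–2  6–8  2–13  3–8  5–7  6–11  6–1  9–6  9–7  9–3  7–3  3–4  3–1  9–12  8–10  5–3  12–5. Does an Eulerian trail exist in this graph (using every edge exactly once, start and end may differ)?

Yes

Degrees: 1:4, 2:4, 3:8, 4:2, 5:4, 6:4, 7:6, 8:6, 9:4, 10:4, 11:4, 12:2, 13:2
Odd-degree vertices: none (0 total).
The non-isolated vertices are connected and exactly 0 have odd degree, so an Eulerian trail exists.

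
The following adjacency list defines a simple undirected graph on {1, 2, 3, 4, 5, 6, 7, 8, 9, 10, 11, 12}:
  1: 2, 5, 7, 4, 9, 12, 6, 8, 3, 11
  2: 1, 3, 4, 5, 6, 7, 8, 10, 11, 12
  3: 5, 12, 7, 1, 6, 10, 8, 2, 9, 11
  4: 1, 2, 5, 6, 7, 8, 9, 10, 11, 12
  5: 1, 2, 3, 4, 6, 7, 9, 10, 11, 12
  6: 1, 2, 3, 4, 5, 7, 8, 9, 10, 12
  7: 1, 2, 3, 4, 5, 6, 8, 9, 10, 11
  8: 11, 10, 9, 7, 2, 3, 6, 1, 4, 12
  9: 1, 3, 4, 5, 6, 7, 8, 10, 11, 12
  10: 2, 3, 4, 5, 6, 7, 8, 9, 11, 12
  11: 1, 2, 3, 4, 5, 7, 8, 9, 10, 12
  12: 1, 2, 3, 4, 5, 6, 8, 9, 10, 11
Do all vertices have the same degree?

Degrees: 1:10, 2:10, 3:10, 4:10, 5:10, 6:10, 7:10, 8:10, 9:10, 10:10, 11:10, 12:10
All degrees equal 10; the graph is regular.

Yes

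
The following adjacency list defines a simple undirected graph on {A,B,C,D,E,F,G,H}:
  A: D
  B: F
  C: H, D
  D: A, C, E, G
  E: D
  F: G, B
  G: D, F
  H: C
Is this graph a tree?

Yes

The graph has 8 vertices and 7 edges.
Connected and |E| = |V| - 1, which characterizes a tree.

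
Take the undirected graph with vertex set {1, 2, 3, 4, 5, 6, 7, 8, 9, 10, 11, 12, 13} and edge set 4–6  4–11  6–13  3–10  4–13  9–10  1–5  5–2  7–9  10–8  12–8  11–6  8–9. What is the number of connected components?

3

Component: {1, 2, 5}
Component: {4, 6, 11, 13}
Component: {3, 7, 8, 9, 10, 12}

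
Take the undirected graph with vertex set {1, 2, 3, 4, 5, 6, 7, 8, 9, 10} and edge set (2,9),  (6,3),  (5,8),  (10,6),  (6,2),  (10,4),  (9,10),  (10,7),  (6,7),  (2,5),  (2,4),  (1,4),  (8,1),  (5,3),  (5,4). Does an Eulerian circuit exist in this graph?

Yes

Degrees: 1:2, 2:4, 3:2, 4:4, 5:4, 6:4, 7:2, 8:2, 9:2, 10:4
All degrees are even and the non-isolated vertices are connected — an Eulerian circuit exists.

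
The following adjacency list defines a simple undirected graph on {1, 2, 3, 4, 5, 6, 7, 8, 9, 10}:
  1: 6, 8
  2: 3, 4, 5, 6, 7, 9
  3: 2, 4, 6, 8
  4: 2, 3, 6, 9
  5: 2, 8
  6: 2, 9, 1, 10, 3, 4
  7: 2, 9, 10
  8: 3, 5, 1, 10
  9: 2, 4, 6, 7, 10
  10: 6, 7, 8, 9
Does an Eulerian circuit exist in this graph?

Degrees: 1:2, 2:6, 3:4, 4:4, 5:2, 6:6, 7:3, 8:4, 9:5, 10:4
Vertices with odd degree: 7, 9. An Eulerian circuit requires all degrees even.

No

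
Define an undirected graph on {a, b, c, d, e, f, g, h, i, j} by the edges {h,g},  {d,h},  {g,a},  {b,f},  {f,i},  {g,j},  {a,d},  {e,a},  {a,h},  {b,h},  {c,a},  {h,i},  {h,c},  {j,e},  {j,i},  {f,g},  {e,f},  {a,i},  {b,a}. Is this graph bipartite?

d-h-a-d is an odd cycle (length 3), and a bipartite graph can contain only even cycles.

No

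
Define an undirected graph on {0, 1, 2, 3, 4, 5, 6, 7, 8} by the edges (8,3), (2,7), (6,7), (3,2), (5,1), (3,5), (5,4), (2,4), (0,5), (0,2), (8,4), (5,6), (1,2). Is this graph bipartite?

No

5-6-7-2-4-5 is an odd cycle (length 5), and a bipartite graph can contain only even cycles.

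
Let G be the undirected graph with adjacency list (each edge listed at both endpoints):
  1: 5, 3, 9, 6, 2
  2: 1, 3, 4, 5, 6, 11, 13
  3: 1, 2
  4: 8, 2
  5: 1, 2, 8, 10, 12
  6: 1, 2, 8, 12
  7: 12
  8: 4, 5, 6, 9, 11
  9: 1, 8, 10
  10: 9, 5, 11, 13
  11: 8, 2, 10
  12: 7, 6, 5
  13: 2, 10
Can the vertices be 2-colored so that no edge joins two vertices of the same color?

No

2-1-5-2 is an odd cycle (length 3), and a bipartite graph can contain only even cycles.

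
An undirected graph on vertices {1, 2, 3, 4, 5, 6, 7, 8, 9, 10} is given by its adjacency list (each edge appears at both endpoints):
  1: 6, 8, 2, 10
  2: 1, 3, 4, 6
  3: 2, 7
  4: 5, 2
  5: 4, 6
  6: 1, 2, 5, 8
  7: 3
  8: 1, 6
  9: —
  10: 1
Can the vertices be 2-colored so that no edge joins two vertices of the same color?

No

The cycle 8-6-1-8 has length 3, which is odd, so the graph is not bipartite.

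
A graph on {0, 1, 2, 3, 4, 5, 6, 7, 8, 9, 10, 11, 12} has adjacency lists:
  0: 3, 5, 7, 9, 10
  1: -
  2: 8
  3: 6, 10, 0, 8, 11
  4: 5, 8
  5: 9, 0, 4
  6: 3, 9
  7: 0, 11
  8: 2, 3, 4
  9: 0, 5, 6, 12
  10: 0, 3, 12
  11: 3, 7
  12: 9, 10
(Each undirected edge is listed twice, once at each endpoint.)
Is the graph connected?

No

Component: {1}
Component: {0, 2, 3, 4, 5, 6, 7, 8, 9, 10, 11, 12}
No edge joins these 2 groups, so the graph is disconnected.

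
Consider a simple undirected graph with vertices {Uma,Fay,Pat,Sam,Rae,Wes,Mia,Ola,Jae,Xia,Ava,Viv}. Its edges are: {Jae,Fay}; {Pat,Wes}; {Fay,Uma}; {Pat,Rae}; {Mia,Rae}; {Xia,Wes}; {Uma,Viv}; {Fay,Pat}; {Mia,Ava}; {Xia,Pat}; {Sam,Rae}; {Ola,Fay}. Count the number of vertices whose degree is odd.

6

Degrees: Uma:2, Fay:4, Pat:4, Sam:1, Rae:3, Wes:2, Mia:2, Ola:1, Jae:1, Xia:2, Ava:1, Viv:1
Odd-degree vertices: Sam, Rae, Ola, Jae, Ava, Viv.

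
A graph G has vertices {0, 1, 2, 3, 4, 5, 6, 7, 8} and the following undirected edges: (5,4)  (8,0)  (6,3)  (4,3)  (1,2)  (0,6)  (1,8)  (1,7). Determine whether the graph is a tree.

|V| = 9, |E| = 8.
Connected and |E| = |V| - 1, which characterizes a tree.

Yes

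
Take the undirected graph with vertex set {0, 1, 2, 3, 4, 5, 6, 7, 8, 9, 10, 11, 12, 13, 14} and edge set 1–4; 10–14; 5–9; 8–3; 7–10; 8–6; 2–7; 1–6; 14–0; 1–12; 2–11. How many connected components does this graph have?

4

Component: {13}
Component: {5, 9}
Component: {0, 2, 7, 10, 11, 14}
Component: {1, 3, 4, 6, 8, 12}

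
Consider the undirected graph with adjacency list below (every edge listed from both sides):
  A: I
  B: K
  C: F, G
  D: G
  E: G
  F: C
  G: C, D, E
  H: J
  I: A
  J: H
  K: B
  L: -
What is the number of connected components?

Component: {L}
Component: {A, I}
Component: {B, K}
Component: {H, J}
Component: {C, D, E, F, G}

5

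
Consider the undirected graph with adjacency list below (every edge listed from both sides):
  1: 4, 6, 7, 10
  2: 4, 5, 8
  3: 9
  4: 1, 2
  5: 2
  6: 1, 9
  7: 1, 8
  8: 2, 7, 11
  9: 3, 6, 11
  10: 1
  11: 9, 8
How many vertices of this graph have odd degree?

6

Degrees: 1:4, 2:3, 3:1, 4:2, 5:1, 6:2, 7:2, 8:3, 9:3, 10:1, 11:2
Odd-degree vertices: 2, 3, 5, 8, 9, 10.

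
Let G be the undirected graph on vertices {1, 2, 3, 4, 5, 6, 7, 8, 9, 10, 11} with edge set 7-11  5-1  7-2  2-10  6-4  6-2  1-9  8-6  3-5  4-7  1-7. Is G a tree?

No

The graph has 11 vertices and 11 edges.
Connected but with 11 > 10 edges, so it has a cycle and is not a tree.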